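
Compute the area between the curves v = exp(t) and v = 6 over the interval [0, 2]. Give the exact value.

The difference (exp(t)) - (6) = exp(t) - 6 changes sign at t = log(6) inside [0, 2], so split the integral there.
∫[0,log(6)] (exp(t) - 6) dt = 5 - log(46656); the area of that piece is -5 + log(46656).
∫[log(6),2] (exp(t) - 6) dt = -18 + exp(2) + 6*log(6).
Total area = (-5 + log(46656)) + (-18 + exp(2) + 6*log(6)) = -23 + exp(2) + 12*log(6).

-23 + exp(2) + 12*log(6)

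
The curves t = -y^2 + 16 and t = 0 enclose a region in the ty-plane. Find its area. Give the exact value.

256/3

Both boundary curves give t as a function of y, so integrate with respect to y. Setting them equal: -y^2 + 16 = 0, i.e. -(y - 4)*(y + 4) = 0, so they meet at y = -4, 4.
For y in [-4, 4], t = -y^2 + 16 is on the right; area = ∫[-4,4] (-y^2 + 16) dy = 256/3.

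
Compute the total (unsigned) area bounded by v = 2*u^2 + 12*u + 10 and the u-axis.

The curve meets the u-axis where 2*u^2 + 12*u + 10 = 0, i.e. 2*(u + 1)*(u + 5) = 0, at u = -5, -1.
On [-5, -1] the curve lies below the axis; ∫[-5,-1] (2*u^2 + 12*u + 10) du = -64/3, giving area 64/3.

64/3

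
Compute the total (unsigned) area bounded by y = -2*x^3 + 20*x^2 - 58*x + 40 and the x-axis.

71/3

The curve meets the x-axis where -2*x^3 + 20*x^2 - 58*x + 40 = 0, i.e. -2*(x - 5)*(x - 4)*(x - 1) = 0, at x = 1, 4, 5.
On [1, 4] the curve lies below the axis; ∫[1,4] (-2*x^3 + 20*x^2 - 58*x + 40) dx = -45/2, giving area 45/2.
On [4, 5] the curve lies above the axis; ∫[4,5] (-2*x^3 + 20*x^2 - 58*x + 40) dx = 7/6, giving area 7/6.
Total area = 45/2 + 7/6 = 71/3.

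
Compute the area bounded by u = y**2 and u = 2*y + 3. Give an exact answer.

Both boundary curves give u as a function of y, so integrate with respect to y. Setting them equal: y**2 - 2*y - 3 = 0, i.e. (y - 3)*(y + 1) = 0, so they meet at y = -1, 3.
For y in [-1, 3], u = y**2 is on the left; area = ∫[-1,3] (-(y**2 - 2*y - 3)) dy = 32/3.

32/3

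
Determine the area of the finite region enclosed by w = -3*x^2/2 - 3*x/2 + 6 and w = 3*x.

Set the curves equal: -3*x^2/2 - 3*x/2 + 6 = 3*x, so -3*x^2/2 - 9*x/2 + 6 = 0, which factors as -3*(x - 1)*(x + 4)/2 = 0. The curves meet at x = -4, 1.
On [-4, 1], w = -3*x^2/2 - 3*x/2 + 6 is on top; that piece has area ∫[-4,1] (-3*x^2/2 - 9*x/2 + 6) dx = 125/4.

125/4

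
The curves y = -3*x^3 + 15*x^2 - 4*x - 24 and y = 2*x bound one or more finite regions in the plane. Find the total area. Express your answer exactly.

Set the curves equal: -3*x^3 + 15*x^2 - 4*x - 24 = 2*x, so -3*x^3 + 15*x^2 - 6*x - 24 = 0, which factors as -3*(x - 4)*(x - 2)*(x + 1) = 0. The curves meet at x = -1, 2, 4.
On [-1, 2], y = 2*x is on top; that piece has area ∫[-1,2] (-(-3*x^3 + 15*x^2 - 6*x - 24)) dx = 189/4.
On [2, 4], y = -3*x^3 + 15*x^2 - 4*x - 24 is on top; that piece has area ∫[2,4] (-3*x^3 + 15*x^2 - 6*x - 24) dx = 16.
Total enclosed area = 189/4 + 16 = 253/4.

253/4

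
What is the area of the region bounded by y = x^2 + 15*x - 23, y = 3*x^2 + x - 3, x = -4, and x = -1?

On [-4, -1], (x^2 + 15*x - 23) - (3*x^2 + x - 3) = -2*x^2 + 14*x - 20 is ≤ 0 throughout, so the area is a single integral of |-2*x^2 + 14*x - 20|.
∫[-4,-1] (-2*x^2 + 14*x - 20) dx = -207; the area of that piece is 207.

207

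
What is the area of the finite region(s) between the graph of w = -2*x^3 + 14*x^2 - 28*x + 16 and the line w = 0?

37/6

The curve meets the x-axis where -2*x^3 + 14*x^2 - 28*x + 16 = 0, i.e. -2*(x - 4)*(x - 2)*(x - 1) = 0, at x = 1, 2, 4.
On [1, 2] the curve lies below the axis; ∫[1,2] (-2*x^3 + 14*x^2 - 28*x + 16) dx = -5/6, giving area 5/6.
On [2, 4] the curve lies above the axis; ∫[2,4] (-2*x^3 + 14*x^2 - 28*x + 16) dx = 16/3, giving area 16/3.
Total area = 5/6 + 16/3 = 37/6.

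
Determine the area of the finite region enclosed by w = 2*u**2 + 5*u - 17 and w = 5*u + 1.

Set the curves equal: 2*u**2 + 5*u - 17 = 5*u + 1, so 2*u**2 - 18 = 0, which factors as 2*(u - 3)*(u + 3) = 0. The curves meet at u = -3, 3.
On [-3, 3], w = 5*u + 1 is on top; that piece has area ∫[-3,3] (-(2*u**2 - 18)) du = 72.

72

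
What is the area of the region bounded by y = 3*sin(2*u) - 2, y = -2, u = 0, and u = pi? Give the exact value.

The difference (3*sin(2*u) - 2) - (-2) = 3*sin(2*u) changes sign at u = pi/2 inside [0, pi], so split the integral there.
∫[0,pi/2] (3*sin(2*u)) du = 3.
∫[pi/2,pi] (3*sin(2*u)) du = -3; the area of that piece is 3.
Total area = 3 + 3 = 6.

6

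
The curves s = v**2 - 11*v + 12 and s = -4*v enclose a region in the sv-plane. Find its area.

1/6

Both boundary curves give s as a function of v, so integrate with respect to v. Setting them equal: v**2 - 7*v + 12 = 0, i.e. (v - 4)*(v - 3) = 0, so they meet at v = 3, 4.
For v in [3, 4], s = v**2 - 11*v + 12 is on the left; area = ∫[3,4] (-(v**2 - 7*v + 12)) dv = 1/6.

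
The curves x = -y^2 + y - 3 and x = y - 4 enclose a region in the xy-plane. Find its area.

4/3

Both boundary curves give x as a function of y, so integrate with respect to y. Setting them equal: -y^2 + 1 = 0, i.e. -(y - 1)*(y + 1) = 0, so they meet at y = -1, 1.
For y in [-1, 1], x = -y^2 + y - 3 is on the right; area = ∫[-1,1] (-y^2 + 1) dy = 4/3.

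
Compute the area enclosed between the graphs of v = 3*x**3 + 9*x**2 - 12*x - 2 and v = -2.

393/4

Set the curves equal: 3*x**3 + 9*x**2 - 12*x - 2 = -2, so 3*x**3 + 9*x**2 - 12*x = 0, which factors as 3*x*(x - 1)*(x + 4) = 0. The curves meet at x = -4, 0, 1.
On [-4, 0], v = 3*x**3 + 9*x**2 - 12*x - 2 is on top; that piece has area ∫[-4,0] (3*x**3 + 9*x**2 - 12*x) dx = 96.
On [0, 1], v = -2 is on top; that piece has area ∫[0,1] (-(3*x**3 + 9*x**2 - 12*x)) dx = 9/4.
Total enclosed area = 96 + 9/4 = 393/4.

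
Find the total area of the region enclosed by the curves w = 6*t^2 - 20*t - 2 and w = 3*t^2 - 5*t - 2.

Set the curves equal: 6*t^2 - 20*t - 2 = 3*t^2 - 5*t - 2, so 3*t^2 - 15*t = 0, which factors as 3*t*(t - 5) = 0. The curves meet at t = 0, 5.
On [0, 5], w = 3*t^2 - 5*t - 2 is on top; that piece has area ∫[0,5] (-(3*t^2 - 15*t)) dt = 125/2.

125/2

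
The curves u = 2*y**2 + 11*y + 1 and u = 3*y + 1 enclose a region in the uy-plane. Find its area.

Both boundary curves give u as a function of y, so integrate with respect to y. Setting them equal: 2*y**2 + 8*y = 0, i.e. 2*y*(y + 4) = 0, so they meet at y = -4, 0.
For y in [-4, 0], u = 2*y**2 + 11*y + 1 is on the left; area = ∫[-4,0] (-(2*y**2 + 8*y)) dy = 64/3.

64/3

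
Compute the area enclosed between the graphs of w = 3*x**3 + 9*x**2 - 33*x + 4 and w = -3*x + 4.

Set the curves equal: 3*x**3 + 9*x**2 - 33*x + 4 = -3*x + 4, so 3*x**3 + 9*x**2 - 30*x = 0, which factors as 3*x*(x - 2)*(x + 5) = 0. The curves meet at x = -5, 0, 2.
On [-5, 0], w = 3*x**3 + 9*x**2 - 33*x + 4 is on top; that piece has area ∫[-5,0] (3*x**3 + 9*x**2 - 30*x) dx = 1125/4.
On [0, 2], w = -3*x + 4 is on top; that piece has area ∫[0,2] (-(3*x**3 + 9*x**2 - 30*x)) dx = 24.
Total enclosed area = 1125/4 + 24 = 1221/4.

1221/4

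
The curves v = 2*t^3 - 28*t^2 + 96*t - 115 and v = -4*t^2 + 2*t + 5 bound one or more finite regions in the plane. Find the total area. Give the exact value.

Set the curves equal: 2*t^3 - 28*t^2 + 96*t - 115 = -4*t^2 + 2*t + 5, so 2*t^3 - 24*t^2 + 94*t - 120 = 0, which factors as 2*(t - 5)*(t - 4)*(t - 3) = 0. The curves meet at t = 3, 4, 5.
On [3, 4], v = 2*t^3 - 28*t^2 + 96*t - 115 is on top; that piece has area ∫[3,4] (2*t^3 - 24*t^2 + 94*t - 120) dt = 1/2.
On [4, 5], v = -4*t^2 + 2*t + 5 is on top; that piece has area ∫[4,5] (-(2*t^3 - 24*t^2 + 94*t - 120)) dt = 1/2.
Total enclosed area = 1/2 + 1/2 = 1.

1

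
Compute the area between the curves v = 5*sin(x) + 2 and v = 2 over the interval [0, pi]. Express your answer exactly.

10

On [0, pi], (5*sin(x) + 2) - (2) = 5*sin(x) is ≥ 0 throughout, so the area is a single integral of |5*sin(x)|.
∫[0,pi] (5*sin(x)) dx = 10.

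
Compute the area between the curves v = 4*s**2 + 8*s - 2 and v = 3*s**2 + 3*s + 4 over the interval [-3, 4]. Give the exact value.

The difference (4*s**2 + 8*s - 2) - (3*s**2 + 3*s + 4) = s**2 + 5*s - 6 changes sign at s = 1 inside [-3, 4], so split the integral there.
∫[-3,1] (s**2 + 5*s - 6) ds = -104/3; the area of that piece is 104/3.
∫[1,4] (s**2 + 5*s - 6) ds = 81/2.
Total area = 104/3 + 81/2 = 451/6.

451/6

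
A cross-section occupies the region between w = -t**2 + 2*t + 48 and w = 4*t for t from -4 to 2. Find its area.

On [-4, 2], (-t**2 + 2*t + 48) - (4*t) = -t**2 - 2*t + 48 is ≥ 0 throughout, so the area is a single integral of |-t**2 - 2*t + 48|.
∫[-4,2] (-t**2 - 2*t + 48) dt = 276.

276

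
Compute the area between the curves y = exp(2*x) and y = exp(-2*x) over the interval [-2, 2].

The difference (exp(2*x)) - (exp(-2*x)) = exp(2*x) - exp(-2*x) changes sign at x = 0 inside [-2, 2], so split the integral there.
∫[-2,0] (exp(2*x) - exp(-2*x)) dx = -exp(4)/2 - exp(-4)/2 + 1; the area of that piece is -1 + exp(-4)/2 + exp(4)/2.
∫[0,2] (exp(2*x) - exp(-2*x)) dx = -1 + exp(-4)/2 + exp(4)/2.
Total area = (-1 + exp(-4)/2 + exp(4)/2) + (-1 + exp(-4)/2 + exp(4)/2) = -2 + exp(-4) + exp(4).

-2 + exp(-4) + exp(4)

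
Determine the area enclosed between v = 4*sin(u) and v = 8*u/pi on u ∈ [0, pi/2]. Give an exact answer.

On [0, pi/2], (4*sin(u)) - (8*u/pi) = -8*u/pi + 4*sin(u) is ≥ 0 throughout, so the area is a single integral of |-8*u/pi + 4*sin(u)|.
∫[0,pi/2] (-8*u/pi + 4*sin(u)) du = 4 - pi.

4 - pi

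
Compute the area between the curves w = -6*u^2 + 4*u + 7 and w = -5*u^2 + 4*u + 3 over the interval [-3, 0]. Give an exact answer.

23/3

The difference (-6*u^2 + 4*u + 7) - (-5*u^2 + 4*u + 3) = -u^2 + 4 changes sign at u = -2 inside [-3, 0], so split the integral there.
∫[-3,-2] (-u^2 + 4) du = -7/3; the area of that piece is 7/3.
∫[-2,0] (-u^2 + 4) du = 16/3.
Total area = 7/3 + 16/3 = 23/3.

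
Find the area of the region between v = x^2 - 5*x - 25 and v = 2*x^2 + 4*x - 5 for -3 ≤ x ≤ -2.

23/6

On [-3, -2], (x^2 - 5*x - 25) - (2*x^2 + 4*x - 5) = -x^2 - 9*x - 20 is ≤ 0 throughout, so the area is a single integral of |-x^2 - 9*x - 20|.
∫[-3,-2] (-x^2 - 9*x - 20) dx = -23/6; the area of that piece is 23/6.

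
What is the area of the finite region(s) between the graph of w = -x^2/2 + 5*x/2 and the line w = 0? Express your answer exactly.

125/12

The curve meets the x-axis where -x^2/2 + 5*x/2 = 0, i.e. -x*(x - 5)/2 = 0, at x = 0, 5.
On [0, 5] the curve lies above the axis; ∫[0,5] (-x^2/2 + 5*x/2) dx = 125/12, giving area 125/12.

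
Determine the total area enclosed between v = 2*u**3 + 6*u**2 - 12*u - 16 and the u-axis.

81

The curve meets the u-axis where 2*u**3 + 6*u**2 - 12*u - 16 = 0, i.e. 2*(u - 2)*(u + 1)*(u + 4) = 0, at u = -4, -1, 2.
On [-4, -1] the curve lies above the axis; ∫[-4,-1] (2*u**3 + 6*u**2 - 12*u - 16) du = 81/2, giving area 81/2.
On [-1, 2] the curve lies below the axis; ∫[-1,2] (2*u**3 + 6*u**2 - 12*u - 16) du = -81/2, giving area 81/2.
Total area = 81/2 + 81/2 = 81.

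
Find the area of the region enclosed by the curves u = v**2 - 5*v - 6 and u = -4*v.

Both boundary curves give u as a function of v, so integrate with respect to v. Setting them equal: v**2 - v - 6 = 0, i.e. (v - 3)*(v + 2) = 0, so they meet at v = -2, 3.
For v in [-2, 3], u = v**2 - 5*v - 6 is on the left; area = ∫[-2,3] (-(v**2 - v - 6)) dv = 125/6.

125/6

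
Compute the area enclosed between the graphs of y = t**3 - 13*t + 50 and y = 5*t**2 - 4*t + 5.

568/3

Set the curves equal: t**3 - 13*t + 50 = 5*t**2 - 4*t + 5, so t**3 - 5*t**2 - 9*t + 45 = 0, which factors as (t - 5)*(t - 3)*(t + 3) = 0. The curves meet at t = -3, 3, 5.
On [-3, 3], y = t**3 - 13*t + 50 is on top; that piece has area ∫[-3,3] (t**3 - 5*t**2 - 9*t + 45) dt = 180.
On [3, 5], y = 5*t**2 - 4*t + 5 is on top; that piece has area ∫[3,5] (-(t**3 - 5*t**2 - 9*t + 45)) dt = 28/3.
Total enclosed area = 180 + 28/3 = 568/3.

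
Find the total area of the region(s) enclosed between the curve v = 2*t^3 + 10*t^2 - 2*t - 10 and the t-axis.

296/3

The curve meets the t-axis where 2*t^3 + 10*t^2 - 2*t - 10 = 0, i.e. 2*(t - 1)*(t + 1)*(t + 5) = 0, at t = -5, -1, 1.
On [-5, -1] the curve lies above the axis; ∫[-5,-1] (2*t^3 + 10*t^2 - 2*t - 10) dt = 256/3, giving area 256/3.
On [-1, 1] the curve lies below the axis; ∫[-1,1] (2*t^3 + 10*t^2 - 2*t - 10) dt = -40/3, giving area 40/3.
Total area = 256/3 + 40/3 = 296/3.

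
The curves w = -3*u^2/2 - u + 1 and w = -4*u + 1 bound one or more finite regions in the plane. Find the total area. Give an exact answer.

2

Set the curves equal: -3*u^2/2 - u + 1 = -4*u + 1, so -3*u^2/2 + 3*u = 0, which factors as -3*u*(u - 2)/2 = 0. The curves meet at u = 0, 2.
On [0, 2], w = -3*u^2/2 - u + 1 is on top; that piece has area ∫[0,2] (-3*u^2/2 + 3*u) du = 2.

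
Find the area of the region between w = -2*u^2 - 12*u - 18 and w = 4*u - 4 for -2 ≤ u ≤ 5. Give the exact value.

The difference (-2*u^2 - 12*u - 18) - (4*u - 4) = -2*u^2 - 16*u - 14 changes sign at u = -1 inside [-2, 5], so split the integral there.
∫[-2,-1] (-2*u^2 - 16*u - 14) du = 16/3.
∫[-1,5] (-2*u^2 - 16*u - 14) du = -360; the area of that piece is 360.
Total area = 16/3 + 360 = 1096/3.

1096/3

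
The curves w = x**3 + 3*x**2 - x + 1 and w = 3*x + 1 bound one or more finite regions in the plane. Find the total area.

Set the curves equal: x**3 + 3*x**2 - x + 1 = 3*x + 1, so x**3 + 3*x**2 - 4*x = 0, which factors as x*(x - 1)*(x + 4) = 0. The curves meet at x = -4, 0, 1.
On [-4, 0], w = x**3 + 3*x**2 - x + 1 is on top; that piece has area ∫[-4,0] (x**3 + 3*x**2 - 4*x) dx = 32.
On [0, 1], w = 3*x + 1 is on top; that piece has area ∫[0,1] (-(x**3 + 3*x**2 - 4*x)) dx = 3/4.
Total enclosed area = 32 + 3/4 = 131/4.

131/4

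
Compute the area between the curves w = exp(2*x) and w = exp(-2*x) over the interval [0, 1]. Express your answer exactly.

-1 + exp(-2)/2 + exp(2)/2

On [0, 1], (exp(2*x)) - (exp(-2*x)) = exp(2*x) - exp(-2*x) is ≥ 0 throughout, so the area is a single integral of |exp(2*x) - exp(-2*x)|.
∫[0,1] (exp(2*x) - exp(-2*x)) dx = -1 + exp(-2)/2 + exp(2)/2.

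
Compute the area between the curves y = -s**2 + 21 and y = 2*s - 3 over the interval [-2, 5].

The difference (-s**2 + 21) - (2*s - 3) = -s**2 - 2*s + 24 changes sign at s = 4 inside [-2, 5], so split the integral there.
∫[-2,4] (-s**2 - 2*s + 24) ds = 108.
∫[4,5] (-s**2 - 2*s + 24) ds = -16/3; the area of that piece is 16/3.
Total area = 108 + 16/3 = 340/3.

340/3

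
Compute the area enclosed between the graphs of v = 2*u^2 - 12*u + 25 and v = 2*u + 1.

1/3

Set the curves equal: 2*u^2 - 12*u + 25 = 2*u + 1, so 2*u^2 - 14*u + 24 = 0, which factors as 2*(u - 4)*(u - 3) = 0. The curves meet at u = 3, 4.
On [3, 4], v = 2*u + 1 is on top; that piece has area ∫[3,4] (-(2*u^2 - 14*u + 24)) du = 1/3.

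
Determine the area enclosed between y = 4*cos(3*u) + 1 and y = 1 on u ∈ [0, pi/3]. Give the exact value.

8/3

The difference (4*cos(3*u) + 1) - (1) = 4*cos(3*u) changes sign at u = pi/6 inside [0, pi/3], so split the integral there.
∫[0,pi/6] (4*cos(3*u)) du = 4/3.
∫[pi/6,pi/3] (4*cos(3*u)) du = -4/3; the area of that piece is 4/3.
Total area = 4/3 + 4/3 = 8/3.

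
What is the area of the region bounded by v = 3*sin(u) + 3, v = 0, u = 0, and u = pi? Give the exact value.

6 + 3*pi

On [0, pi], (3*sin(u) + 3) - (0) = 3*sin(u) + 3 is ≥ 0 throughout, so the area is a single integral of |3*sin(u) + 3|.
∫[0,pi] (3*sin(u) + 3) du = 6 + 3*pi.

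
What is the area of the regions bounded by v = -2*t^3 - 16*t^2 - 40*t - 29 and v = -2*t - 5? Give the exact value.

37/6

Set the curves equal: -2*t^3 - 16*t^2 - 40*t - 29 = -2*t - 5, so -2*t^3 - 16*t^2 - 38*t - 24 = 0, which factors as -2*(t + 1)*(t + 3)*(t + 4) = 0. The curves meet at t = -4, -3, -1.
On [-4, -3], v = -2*t - 5 is on top; that piece has area ∫[-4,-3] (-(-2*t^3 - 16*t^2 - 38*t - 24)) dt = 5/6.
On [-3, -1], v = -2*t^3 - 16*t^2 - 40*t - 29 is on top; that piece has area ∫[-3,-1] (-2*t^3 - 16*t^2 - 38*t - 24) dt = 16/3.
Total enclosed area = 5/6 + 16/3 = 37/6.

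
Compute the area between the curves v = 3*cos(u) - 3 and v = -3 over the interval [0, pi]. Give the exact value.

The difference (3*cos(u) - 3) - (-3) = 3*cos(u) changes sign at u = pi/2 inside [0, pi], so split the integral there.
∫[0,pi/2] (3*cos(u)) du = 3.
∫[pi/2,pi] (3*cos(u)) du = -3; the area of that piece is 3.
Total area = 3 + 3 = 6.

6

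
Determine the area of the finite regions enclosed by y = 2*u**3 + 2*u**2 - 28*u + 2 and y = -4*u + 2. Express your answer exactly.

Set the curves equal: 2*u**3 + 2*u**2 - 28*u + 2 = -4*u + 2, so 2*u**3 + 2*u**2 - 24*u = 0, which factors as 2*u*(u - 3)*(u + 4) = 0. The curves meet at u = -4, 0, 3.
On [-4, 0], y = 2*u**3 + 2*u**2 - 28*u + 2 is on top; that piece has area ∫[-4,0] (2*u**3 + 2*u**2 - 24*u) du = 320/3.
On [0, 3], y = -4*u + 2 is on top; that piece has area ∫[0,3] (-(2*u**3 + 2*u**2 - 24*u)) du = 99/2.
Total enclosed area = 320/3 + 99/2 = 937/6.

937/6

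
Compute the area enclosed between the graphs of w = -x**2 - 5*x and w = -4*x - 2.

9/2

Set the curves equal: -x**2 - 5*x = -4*x - 2, so -x**2 - x + 2 = 0, which factors as -(x - 1)*(x + 2) = 0. The curves meet at x = -2, 1.
On [-2, 1], w = -x**2 - 5*x is on top; that piece has area ∫[-2,1] (-x**2 - x + 2) dx = 9/2.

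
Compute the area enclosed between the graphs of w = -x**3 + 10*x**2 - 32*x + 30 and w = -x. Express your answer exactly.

37/12

Set the curves equal: -x**3 + 10*x**2 - 32*x + 30 = -x, so -x**3 + 10*x**2 - 31*x + 30 = 0, which factors as -(x - 5)*(x - 3)*(x - 2) = 0. The curves meet at x = 2, 3, 5.
On [2, 3], w = -x is on top; that piece has area ∫[2,3] (-(-x**3 + 10*x**2 - 31*x + 30)) dx = 5/12.
On [3, 5], w = -x**3 + 10*x**2 - 32*x + 30 is on top; that piece has area ∫[3,5] (-x**3 + 10*x**2 - 31*x + 30) dx = 8/3.
Total enclosed area = 5/12 + 8/3 = 37/12.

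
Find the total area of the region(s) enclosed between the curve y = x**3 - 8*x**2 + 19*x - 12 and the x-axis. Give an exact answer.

37/12

The curve meets the x-axis where x**3 - 8*x**2 + 19*x - 12 = 0, i.e. (x - 4)*(x - 3)*(x - 1) = 0, at x = 1, 3, 4.
On [1, 3] the curve lies above the axis; ∫[1,3] (x**3 - 8*x**2 + 19*x - 12) dx = 8/3, giving area 8/3.
On [3, 4] the curve lies below the axis; ∫[3,4] (x**3 - 8*x**2 + 19*x - 12) dx = -5/12, giving area 5/12.
Total area = 8/3 + 5/12 = 37/12.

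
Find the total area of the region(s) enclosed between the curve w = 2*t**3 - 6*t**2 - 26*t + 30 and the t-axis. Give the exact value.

256

The curve meets the t-axis where 2*t**3 - 6*t**2 - 26*t + 30 = 0, i.e. 2*(t - 5)*(t - 1)*(t + 3) = 0, at t = -3, 1, 5.
On [-3, 1] the curve lies above the axis; ∫[-3,1] (2*t**3 - 6*t**2 - 26*t + 30) dt = 128, giving area 128.
On [1, 5] the curve lies below the axis; ∫[1,5] (2*t**3 - 6*t**2 - 26*t + 30) dt = -128, giving area 128.
Total area = 128 + 128 = 256.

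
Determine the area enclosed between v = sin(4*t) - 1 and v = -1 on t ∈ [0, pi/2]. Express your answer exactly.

1

The difference (sin(4*t) - 1) - (-1) = sin(4*t) changes sign at t = pi/4 inside [0, pi/2], so split the integral there.
∫[0,pi/4] (sin(4*t)) dt = 1/2.
∫[pi/4,pi/2] (sin(4*t)) dt = -1/2; the area of that piece is 1/2.
Total area = 1/2 + 1/2 = 1.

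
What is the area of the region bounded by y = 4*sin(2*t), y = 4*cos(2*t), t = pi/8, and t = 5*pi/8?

On [pi/8, 5*pi/8], (4*sin(2*t)) - (4*cos(2*t)) = 4*sin(2*t) - 4*cos(2*t) is ≥ 0 throughout, so the area is a single integral of |4*sin(2*t) - 4*cos(2*t)|.
∫[pi/8,5*pi/8] (4*sin(2*t) - 4*cos(2*t)) dt = 4*sqrt(2).

4*sqrt(2)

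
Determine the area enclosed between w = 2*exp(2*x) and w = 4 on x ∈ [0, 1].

-7 + 4*log(2) + exp(2)

The difference (2*exp(2*x)) - (4) = 2*exp(2*x) - 4 changes sign at x = log(2)/2 inside [0, 1], so split the integral there.
∫[0,log(2)/2] (2*exp(2*x) - 4) dx = 1 - log(4); the area of that piece is -1 + log(4).
∫[log(2)/2,1] (2*exp(2*x) - 4) dx = -6 + 2*log(2) + exp(2).
Total area = (-1 + log(4)) + (-6 + 2*log(2) + exp(2)) = -7 + 4*log(2) + exp(2).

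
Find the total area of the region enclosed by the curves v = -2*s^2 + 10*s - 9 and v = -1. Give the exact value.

Set the curves equal: -2*s^2 + 10*s - 9 = -1, so -2*s^2 + 10*s - 8 = 0, which factors as -2*(s - 4)*(s - 1) = 0. The curves meet at s = 1, 4.
On [1, 4], v = -2*s^2 + 10*s - 9 is on top; that piece has area ∫[1,4] (-2*s^2 + 10*s - 8) ds = 9.

9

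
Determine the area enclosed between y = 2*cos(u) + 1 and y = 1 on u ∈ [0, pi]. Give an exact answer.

4

The difference (2*cos(u) + 1) - (1) = 2*cos(u) changes sign at u = pi/2 inside [0, pi], so split the integral there.
∫[0,pi/2] (2*cos(u)) du = 2.
∫[pi/2,pi] (2*cos(u)) du = -2; the area of that piece is 2.
Total area = 2 + 2 = 4.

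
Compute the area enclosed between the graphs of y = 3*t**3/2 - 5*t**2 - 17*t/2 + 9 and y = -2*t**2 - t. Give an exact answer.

253/8

Set the curves equal: 3*t**3/2 - 5*t**2 - 17*t/2 + 9 = -2*t**2 - t, so 3*t**3/2 - 3*t**2 - 15*t/2 + 9 = 0, which factors as 3*(t - 3)*(t - 1)*(t + 2)/2 = 0. The curves meet at t = -2, 1, 3.
On [-2, 1], y = 3*t**3/2 - 5*t**2 - 17*t/2 + 9 is on top; that piece has area ∫[-2,1] (3*t**3/2 - 3*t**2 - 15*t/2 + 9) dt = 189/8.
On [1, 3], y = -2*t**2 - t is on top; that piece has area ∫[1,3] (-(3*t**3/2 - 3*t**2 - 15*t/2 + 9)) dt = 8.
Total enclosed area = 189/8 + 8 = 253/8.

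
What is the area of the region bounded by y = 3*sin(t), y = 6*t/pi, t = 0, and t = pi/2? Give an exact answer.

3 - 3*pi/4

On [0, pi/2], (3*sin(t)) - (6*t/pi) = -6*t/pi + 3*sin(t) is ≥ 0 throughout, so the area is a single integral of |-6*t/pi + 3*sin(t)|.
∫[0,pi/2] (-6*t/pi + 3*sin(t)) dt = 3 - 3*pi/4.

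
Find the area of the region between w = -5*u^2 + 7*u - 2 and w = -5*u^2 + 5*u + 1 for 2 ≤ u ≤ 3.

2

On [2, 3], (-5*u^2 + 7*u - 2) - (-5*u^2 + 5*u + 1) = 2*u - 3 is ≥ 0 throughout, so the area is a single integral of |2*u - 3|.
∫[2,3] (2*u - 3) du = 2.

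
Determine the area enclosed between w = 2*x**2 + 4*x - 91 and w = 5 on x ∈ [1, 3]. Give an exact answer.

On [1, 3], (2*x**2 + 4*x - 91) - (5) = 2*x**2 + 4*x - 96 is ≤ 0 throughout, so the area is a single integral of |2*x**2 + 4*x - 96|.
∫[1,3] (2*x**2 + 4*x - 96) dx = -476/3; the area of that piece is 476/3.

476/3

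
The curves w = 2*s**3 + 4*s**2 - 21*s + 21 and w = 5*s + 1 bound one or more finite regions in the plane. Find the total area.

1741/6

Set the curves equal: 2*s**3 + 4*s**2 - 21*s + 21 = 5*s + 1, so 2*s**3 + 4*s**2 - 26*s + 20 = 0, which factors as 2*(s - 2)*(s - 1)*(s + 5) = 0. The curves meet at s = -5, 1, 2.
On [-5, 1], w = 2*s**3 + 4*s**2 - 21*s + 21 is on top; that piece has area ∫[-5,1] (2*s**3 + 4*s**2 - 26*s + 20) ds = 288.
On [1, 2], w = 5*s + 1 is on top; that piece has area ∫[1,2] (-(2*s**3 + 4*s**2 - 26*s + 20)) ds = 13/6.
Total enclosed area = 288 + 13/6 = 1741/6.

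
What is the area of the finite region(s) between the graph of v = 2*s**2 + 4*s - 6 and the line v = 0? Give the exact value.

The curve meets the s-axis where 2*s**2 + 4*s - 6 = 0, i.e. 2*(s - 1)*(s + 3) = 0, at s = -3, 1.
On [-3, 1] the curve lies below the axis; ∫[-3,1] (2*s**2 + 4*s - 6) ds = -64/3, giving area 64/3.

64/3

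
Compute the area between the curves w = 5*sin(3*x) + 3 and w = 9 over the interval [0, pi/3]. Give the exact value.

On [0, pi/3], (5*sin(3*x) + 3) - (9) = 5*sin(3*x) - 6 is ≤ 0 throughout, so the area is a single integral of |5*sin(3*x) - 6|.
∫[0,pi/3] (5*sin(3*x) - 6) dx = 10/3 - 2*pi; the area of that piece is -10/3 + 2*pi.

-10/3 + 2*pi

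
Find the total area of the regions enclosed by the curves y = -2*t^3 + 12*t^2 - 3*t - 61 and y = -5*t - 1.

Set the curves equal: -2*t^3 + 12*t^2 - 3*t - 61 = -5*t - 1, so -2*t^3 + 12*t^2 + 2*t - 60 = 0, which factors as -2*(t - 5)*(t - 3)*(t + 2) = 0. The curves meet at t = -2, 3, 5.
On [-2, 3], y = -5*t - 1 is on top; that piece has area ∫[-2,3] (-(-2*t^3 + 12*t^2 + 2*t - 60)) dt = 375/2.
On [3, 5], y = -2*t^3 + 12*t^2 - 3*t - 61 is on top; that piece has area ∫[3,5] (-2*t^3 + 12*t^2 + 2*t - 60) dt = 16.
Total enclosed area = 375/2 + 16 = 407/2.

407/2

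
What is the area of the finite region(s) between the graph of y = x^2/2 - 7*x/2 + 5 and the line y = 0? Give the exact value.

9/4

The curve meets the x-axis where x^2/2 - 7*x/2 + 5 = 0, i.e. (x - 5)*(x - 2)/2 = 0, at x = 2, 5.
On [2, 5] the curve lies below the axis; ∫[2,5] (x^2/2 - 7*x/2 + 5) dx = -9/4, giving area 9/4.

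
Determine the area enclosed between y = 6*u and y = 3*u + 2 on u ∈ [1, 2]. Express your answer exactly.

On [1, 2], (6*u) - (3*u + 2) = 3*u - 2 is ≥ 0 throughout, so the area is a single integral of |3*u - 2|.
∫[1,2] (3*u - 2) du = 5/2.

5/2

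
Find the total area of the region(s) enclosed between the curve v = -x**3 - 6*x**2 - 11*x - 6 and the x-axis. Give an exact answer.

1/2

The curve meets the x-axis where -x**3 - 6*x**2 - 11*x - 6 = 0, i.e. -(x + 1)*(x + 2)*(x + 3) = 0, at x = -3, -2, -1.
On [-3, -2] the curve lies below the axis; ∫[-3,-2] (-x**3 - 6*x**2 - 11*x - 6) dx = -1/4, giving area 1/4.
On [-2, -1] the curve lies above the axis; ∫[-2,-1] (-x**3 - 6*x**2 - 11*x - 6) dx = 1/4, giving area 1/4.
Total area = 1/4 + 1/4 = 1/2.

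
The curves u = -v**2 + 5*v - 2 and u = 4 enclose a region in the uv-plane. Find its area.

Both boundary curves give u as a function of v, so integrate with respect to v. Setting them equal: -v**2 + 5*v - 6 = 0, i.e. -(v - 3)*(v - 2) = 0, so they meet at v = 2, 3.
For v in [2, 3], u = -v**2 + 5*v - 2 is on the right; area = ∫[2,3] (-v**2 + 5*v - 6) dv = 1/6.

1/6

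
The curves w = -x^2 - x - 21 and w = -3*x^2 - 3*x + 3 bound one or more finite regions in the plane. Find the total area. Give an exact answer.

343/3

Set the curves equal: -x^2 - x - 21 = -3*x^2 - 3*x + 3, so 2*x^2 + 2*x - 24 = 0, which factors as 2*(x - 3)*(x + 4) = 0. The curves meet at x = -4, 3.
On [-4, 3], w = -3*x^2 - 3*x + 3 is on top; that piece has area ∫[-4,3] (-(2*x^2 + 2*x - 24)) dx = 343/3.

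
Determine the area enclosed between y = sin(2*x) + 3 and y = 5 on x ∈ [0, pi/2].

-1 + pi

On [0, pi/2], (sin(2*x) + 3) - (5) = sin(2*x) - 2 is ≤ 0 throughout, so the area is a single integral of |sin(2*x) - 2|.
∫[0,pi/2] (sin(2*x) - 2) dx = 1 - pi; the area of that piece is -1 + pi.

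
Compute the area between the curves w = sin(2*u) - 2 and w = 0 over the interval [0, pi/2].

-1 + pi

On [0, pi/2], (sin(2*u) - 2) - (0) = sin(2*u) - 2 is ≤ 0 throughout, so the area is a single integral of |sin(2*u) - 2|.
∫[0,pi/2] (sin(2*u) - 2) du = 1 - pi; the area of that piece is -1 + pi.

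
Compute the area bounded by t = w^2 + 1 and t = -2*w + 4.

32/3

Both boundary curves give t as a function of w, so integrate with respect to w. Setting them equal: w^2 + 2*w - 3 = 0, i.e. (w - 1)*(w + 3) = 0, so they meet at w = -3, 1.
For w in [-3, 1], t = w^2 + 1 is on the left; area = ∫[-3,1] (-(w^2 + 2*w - 3)) dw = 32/3.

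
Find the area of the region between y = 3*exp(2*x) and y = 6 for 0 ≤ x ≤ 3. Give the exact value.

-45/2 + 6*log(2) + 3*exp(6)/2

The difference (3*exp(2*x)) - (6) = 3*exp(2*x) - 6 changes sign at x = log(2)/2 inside [0, 3], so split the integral there.
∫[0,log(2)/2] (3*exp(2*x) - 6) dx = 3/2 - log(8); the area of that piece is -3/2 + log(8).
∫[log(2)/2,3] (3*exp(2*x) - 6) dx = -21 + 3*log(2) + 3*exp(6)/2.
Total area = (-3/2 + log(8)) + (-21 + 3*log(2) + 3*exp(6)/2) = -45/2 + 6*log(2) + 3*exp(6)/2.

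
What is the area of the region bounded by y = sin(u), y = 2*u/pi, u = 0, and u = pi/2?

1 - pi/4

On [0, pi/2], (sin(u)) - (2*u/pi) = -2*u/pi + sin(u) is ≥ 0 throughout, so the area is a single integral of |-2*u/pi + sin(u)|.
∫[0,pi/2] (-2*u/pi + sin(u)) du = 1 - pi/4.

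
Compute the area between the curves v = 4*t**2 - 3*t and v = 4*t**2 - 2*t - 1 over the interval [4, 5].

7/2

On [4, 5], (4*t**2 - 3*t) - (4*t**2 - 2*t - 1) = -t + 1 is ≤ 0 throughout, so the area is a single integral of |-t + 1|.
∫[4,5] (-t + 1) dt = -7/2; the area of that piece is 7/2.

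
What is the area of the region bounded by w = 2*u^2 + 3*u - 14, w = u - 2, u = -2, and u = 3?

43

The difference (2*u^2 + 3*u - 14) - (u - 2) = 2*u^2 + 2*u - 12 changes sign at u = 2 inside [-2, 3], so split the integral there.
∫[-2,2] (2*u^2 + 2*u - 12) du = -112/3; the area of that piece is 112/3.
∫[2,3] (2*u^2 + 2*u - 12) du = 17/3.
Total area = 112/3 + 17/3 = 43.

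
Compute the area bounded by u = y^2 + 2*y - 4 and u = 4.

36

Both boundary curves give u as a function of y, so integrate with respect to y. Setting them equal: y^2 + 2*y - 8 = 0, i.e. (y - 2)*(y + 4) = 0, so they meet at y = -4, 2.
For y in [-4, 2], u = y^2 + 2*y - 4 is on the left; area = ∫[-4,2] (-(y^2 + 2*y - 8)) dy = 36.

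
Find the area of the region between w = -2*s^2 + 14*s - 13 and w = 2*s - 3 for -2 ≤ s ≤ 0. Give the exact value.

148/3

On [-2, 0], (-2*s^2 + 14*s - 13) - (2*s - 3) = -2*s^2 + 12*s - 10 is ≤ 0 throughout, so the area is a single integral of |-2*s^2 + 12*s - 10|.
∫[-2,0] (-2*s^2 + 12*s - 10) ds = -148/3; the area of that piece is 148/3.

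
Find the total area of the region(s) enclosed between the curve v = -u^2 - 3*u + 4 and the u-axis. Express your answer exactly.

125/6

The curve meets the u-axis where -u^2 - 3*u + 4 = 0, i.e. -(u - 1)*(u + 4) = 0, at u = -4, 1.
On [-4, 1] the curve lies above the axis; ∫[-4,1] (-u^2 - 3*u + 4) du = 125/6, giving area 125/6.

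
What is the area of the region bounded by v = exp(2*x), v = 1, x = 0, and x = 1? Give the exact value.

-3/2 + exp(2)/2

On [0, 1], (exp(2*x)) - (1) = exp(2*x) - 1 is ≥ 0 throughout, so the area is a single integral of |exp(2*x) - 1|.
∫[0,1] (exp(2*x) - 1) dx = -3/2 + exp(2)/2.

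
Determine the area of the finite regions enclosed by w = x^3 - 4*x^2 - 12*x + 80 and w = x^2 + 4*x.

Set the curves equal: x^3 - 4*x^2 - 12*x + 80 = x^2 + 4*x, so x^3 - 5*x^2 - 16*x + 80 = 0, which factors as (x - 5)*(x - 4)*(x + 4) = 0. The curves meet at x = -4, 4, 5.
On [-4, 4], w = x^3 - 4*x^2 - 12*x + 80 is on top; that piece has area ∫[-4,4] (x^3 - 5*x^2 - 16*x + 80) dx = 1280/3.
On [4, 5], w = x^2 + 4*x is on top; that piece has area ∫[4,5] (-(x^3 - 5*x^2 - 16*x + 80)) dx = 17/12.
Total enclosed area = 1280/3 + 17/12 = 5137/12.

5137/12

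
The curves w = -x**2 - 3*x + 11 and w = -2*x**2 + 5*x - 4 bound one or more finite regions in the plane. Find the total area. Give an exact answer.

Set the curves equal: -x**2 - 3*x + 11 = -2*x**2 + 5*x - 4, so x**2 - 8*x + 15 = 0, which factors as (x - 5)*(x - 3) = 0. The curves meet at x = 3, 5.
On [3, 5], w = -2*x**2 + 5*x - 4 is on top; that piece has area ∫[3,5] (-(x**2 - 8*x + 15)) dx = 4/3.

4/3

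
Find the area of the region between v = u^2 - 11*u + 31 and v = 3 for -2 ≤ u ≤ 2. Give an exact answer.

On [-2, 2], (u^2 - 11*u + 31) - (3) = u^2 - 11*u + 28 is ≥ 0 throughout, so the area is a single integral of |u^2 - 11*u + 28|.
∫[-2,2] (u^2 - 11*u + 28) du = 352/3.

352/3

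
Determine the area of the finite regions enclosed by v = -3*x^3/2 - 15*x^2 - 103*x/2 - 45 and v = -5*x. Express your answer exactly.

Set the curves equal: -3*x^3/2 - 15*x^2 - 103*x/2 - 45 = -5*x, so -3*x^3/2 - 15*x^2 - 93*x/2 - 45 = 0, which factors as -3*(x + 2)*(x + 3)*(x + 5)/2 = 0. The curves meet at x = -5, -3, -2.
On [-5, -3], v = -5*x is on top; that piece has area ∫[-5,-3] (-(-3*x^3/2 - 15*x^2 - 93*x/2 - 45)) dx = 4.
On [-3, -2], v = -3*x^3/2 - 15*x^2 - 103*x/2 - 45 is on top; that piece has area ∫[-3,-2] (-3*x^3/2 - 15*x^2 - 93*x/2 - 45) dx = 5/8.
Total enclosed area = 4 + 5/8 = 37/8.

37/8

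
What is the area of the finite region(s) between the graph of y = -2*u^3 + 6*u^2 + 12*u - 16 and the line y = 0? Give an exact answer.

The curve meets the u-axis where -2*u^3 + 6*u^2 + 12*u - 16 = 0, i.e. -2*(u - 4)*(u - 1)*(u + 2) = 0, at u = -2, 1, 4.
On [-2, 1] the curve lies below the axis; ∫[-2,1] (-2*u^3 + 6*u^2 + 12*u - 16) du = -81/2, giving area 81/2.
On [1, 4] the curve lies above the axis; ∫[1,4] (-2*u^3 + 6*u^2 + 12*u - 16) du = 81/2, giving area 81/2.
Total area = 81/2 + 81/2 = 81.

81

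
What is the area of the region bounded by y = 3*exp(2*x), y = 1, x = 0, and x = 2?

-7/2 + 3*exp(4)/2

On [0, 2], (3*exp(2*x)) - (1) = 3*exp(2*x) - 1 is ≥ 0 throughout, so the area is a single integral of |3*exp(2*x) - 1|.
∫[0,2] (3*exp(2*x) - 1) dx = -7/2 + 3*exp(4)/2.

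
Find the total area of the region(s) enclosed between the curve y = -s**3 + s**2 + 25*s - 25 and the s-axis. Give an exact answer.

The curve meets the s-axis where -s**3 + s**2 + 25*s - 25 = 0, i.e. -(s - 5)*(s - 1)*(s + 5) = 0, at s = -5, 1, 5.
On [-5, 1] the curve lies below the axis; ∫[-5,1] (-s**3 + s**2 + 25*s - 25) ds = -252, giving area 252.
On [1, 5] the curve lies above the axis; ∫[1,5] (-s**3 + s**2 + 25*s - 25) ds = 256/3, giving area 256/3.
Total area = 252 + 256/3 = 1012/3.

1012/3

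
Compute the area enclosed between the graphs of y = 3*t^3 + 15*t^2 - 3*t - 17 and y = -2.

148

Set the curves equal: 3*t^3 + 15*t^2 - 3*t - 17 = -2, so 3*t^3 + 15*t^2 - 3*t - 15 = 0, which factors as 3*(t - 1)*(t + 1)*(t + 5) = 0. The curves meet at t = -5, -1, 1.
On [-5, -1], y = 3*t^3 + 15*t^2 - 3*t - 17 is on top; that piece has area ∫[-5,-1] (3*t^3 + 15*t^2 - 3*t - 15) dt = 128.
On [-1, 1], y = -2 is on top; that piece has area ∫[-1,1] (-(3*t^3 + 15*t^2 - 3*t - 15)) dt = 20.
Total enclosed area = 128 + 20 = 148.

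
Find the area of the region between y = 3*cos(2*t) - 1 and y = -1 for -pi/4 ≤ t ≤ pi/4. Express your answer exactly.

On [-pi/4, pi/4], (3*cos(2*t) - 1) - (-1) = 3*cos(2*t) is ≥ 0 throughout, so the area is a single integral of |3*cos(2*t)|.
∫[-pi/4,pi/4] (3*cos(2*t)) dt = 3.

3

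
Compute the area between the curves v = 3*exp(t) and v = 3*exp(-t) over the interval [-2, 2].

-12 + 6*exp(-2) + 6*exp(2)

The difference (3*exp(t)) - (3*exp(-t)) = 3*exp(t) - 3*exp(-t) changes sign at t = 0 inside [-2, 2], so split the integral there.
∫[-2,0] (3*exp(t) - 3*exp(-t)) dt = -3*exp(2) - 3*exp(-2) + 6; the area of that piece is -6 + 3*exp(-2) + 3*exp(2).
∫[0,2] (3*exp(t) - 3*exp(-t)) dt = -6 + 3*exp(-2) + 3*exp(2).
Total area = (-6 + 3*exp(-2) + 3*exp(2)) + (-6 + 3*exp(-2) + 3*exp(2)) = -12 + 6*exp(-2) + 6*exp(2).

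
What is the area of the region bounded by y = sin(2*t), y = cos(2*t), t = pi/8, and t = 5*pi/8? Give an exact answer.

sqrt(2)

On [pi/8, 5*pi/8], (sin(2*t)) - (cos(2*t)) = sin(2*t) - cos(2*t) is ≥ 0 throughout, so the area is a single integral of |sin(2*t) - cos(2*t)|.
∫[pi/8,5*pi/8] (sin(2*t) - cos(2*t)) dt = sqrt(2).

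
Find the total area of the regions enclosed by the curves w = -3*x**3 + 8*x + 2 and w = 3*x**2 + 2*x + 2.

Set the curves equal: -3*x**3 + 8*x + 2 = 3*x**2 + 2*x + 2, so -3*x**3 - 3*x**2 + 6*x = 0, which factors as -3*x*(x - 1)*(x + 2) = 0. The curves meet at x = -2, 0, 1.
On [-2, 0], w = 3*x**2 + 2*x + 2 is on top; that piece has area ∫[-2,0] (-(-3*x**3 - 3*x**2 + 6*x)) dx = 8.
On [0, 1], w = -3*x**3 + 8*x + 2 is on top; that piece has area ∫[0,1] (-3*x**3 - 3*x**2 + 6*x) dx = 5/4.
Total enclosed area = 8 + 5/4 = 37/4.

37/4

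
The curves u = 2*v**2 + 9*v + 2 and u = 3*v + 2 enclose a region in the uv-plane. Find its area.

9

Both boundary curves give u as a function of v, so integrate with respect to v. Setting them equal: 2*v**2 + 6*v = 0, i.e. 2*v*(v + 3) = 0, so they meet at v = -3, 0.
For v in [-3, 0], u = 2*v**2 + 9*v + 2 is on the left; area = ∫[-3,0] (-(2*v**2 + 6*v)) dv = 9.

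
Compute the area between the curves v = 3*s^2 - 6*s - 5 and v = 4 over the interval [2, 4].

12

The difference (3*s^2 - 6*s - 5) - (4) = 3*s^2 - 6*s - 9 changes sign at s = 3 inside [2, 4], so split the integral there.
∫[2,3] (3*s^2 - 6*s - 9) ds = -5; the area of that piece is 5.
∫[3,4] (3*s^2 - 6*s - 9) ds = 7.
Total area = 5 + 7 = 12.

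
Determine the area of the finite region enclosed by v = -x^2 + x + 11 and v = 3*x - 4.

Set the curves equal: -x^2 + x + 11 = 3*x - 4, so -x^2 - 2*x + 15 = 0, which factors as -(x - 3)*(x + 5) = 0. The curves meet at x = -5, 3.
On [-5, 3], v = -x^2 + x + 11 is on top; that piece has area ∫[-5,3] (-x^2 - 2*x + 15) dx = 256/3.

256/3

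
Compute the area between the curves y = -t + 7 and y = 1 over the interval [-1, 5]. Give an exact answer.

On [-1, 5], (-t + 7) - (1) = -t + 6 is ≥ 0 throughout, so the area is a single integral of |-t + 6|.
∫[-1,5] (-t + 6) dt = 24.

24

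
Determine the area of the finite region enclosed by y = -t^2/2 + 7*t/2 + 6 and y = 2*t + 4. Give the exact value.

125/12

Set the curves equal: -t^2/2 + 7*t/2 + 6 = 2*t + 4, so -t^2/2 + 3*t/2 + 2 = 0, which factors as -(t - 4)*(t + 1)/2 = 0. The curves meet at t = -1, 4.
On [-1, 4], y = -t^2/2 + 7*t/2 + 6 is on top; that piece has area ∫[-1,4] (-t^2/2 + 3*t/2 + 2) dt = 125/12.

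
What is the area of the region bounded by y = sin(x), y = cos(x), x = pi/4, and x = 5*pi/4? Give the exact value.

On [pi/4, 5*pi/4], (sin(x)) - (cos(x)) = sin(x) - cos(x) is ≥ 0 throughout, so the area is a single integral of |sin(x) - cos(x)|.
∫[pi/4,5*pi/4] (sin(x) - cos(x)) dx = 2*sqrt(2).

2*sqrt(2)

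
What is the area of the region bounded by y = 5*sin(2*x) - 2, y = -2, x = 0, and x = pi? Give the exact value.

The difference (5*sin(2*x) - 2) - (-2) = 5*sin(2*x) changes sign at x = pi/2 inside [0, pi], so split the integral there.
∫[0,pi/2] (5*sin(2*x)) dx = 5.
∫[pi/2,pi] (5*sin(2*x)) dx = -5; the area of that piece is 5.
Total area = 5 + 5 = 10.

10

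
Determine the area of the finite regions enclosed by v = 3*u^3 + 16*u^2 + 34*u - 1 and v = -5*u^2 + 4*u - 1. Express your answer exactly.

Set the curves equal: 3*u^3 + 16*u^2 + 34*u - 1 = -5*u^2 + 4*u - 1, so 3*u^3 + 21*u^2 + 30*u = 0, which factors as 3*u*(u + 2)*(u + 5) = 0. The curves meet at u = -5, -2, 0.
On [-5, -2], v = 3*u^3 + 16*u^2 + 34*u - 1 is on top; that piece has area ∫[-5,-2] (3*u^3 + 21*u^2 + 30*u) du = 189/4.
On [-2, 0], v = -5*u^2 + 4*u - 1 is on top; that piece has area ∫[-2,0] (-(3*u^3 + 21*u^2 + 30*u)) du = 16.
Total enclosed area = 189/4 + 16 = 253/4.

253/4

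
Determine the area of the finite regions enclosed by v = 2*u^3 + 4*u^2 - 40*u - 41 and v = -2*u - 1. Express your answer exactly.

Set the curves equal: 2*u^3 + 4*u^2 - 40*u - 41 = -2*u - 1, so 2*u^3 + 4*u^2 - 38*u - 40 = 0, which factors as 2*(u - 4)*(u + 1)*(u + 5) = 0. The curves meet at u = -5, -1, 4.
On [-5, -1], v = 2*u^3 + 4*u^2 - 40*u - 41 is on top; that piece has area ∫[-5,-1] (2*u^3 + 4*u^2 - 38*u - 40) du = 448/3.
On [-1, 4], v = -2*u - 1 is on top; that piece has area ∫[-1,4] (-(2*u^3 + 4*u^2 - 38*u - 40)) du = 1625/6.
Total enclosed area = 448/3 + 1625/6 = 2521/6.

2521/6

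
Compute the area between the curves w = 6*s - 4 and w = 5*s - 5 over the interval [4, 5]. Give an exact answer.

11/2

On [4, 5], (6*s - 4) - (5*s - 5) = s + 1 is ≥ 0 throughout, so the area is a single integral of |s + 1|.
∫[4,5] (s + 1) ds = 11/2.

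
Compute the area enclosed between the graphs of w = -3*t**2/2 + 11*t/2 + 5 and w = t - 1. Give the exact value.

Set the curves equal: -3*t**2/2 + 11*t/2 + 5 = t - 1, so -3*t**2/2 + 9*t/2 + 6 = 0, which factors as -3*(t - 4)*(t + 1)/2 = 0. The curves meet at t = -1, 4.
On [-1, 4], w = -3*t**2/2 + 11*t/2 + 5 is on top; that piece has area ∫[-1,4] (-3*t**2/2 + 9*t/2 + 6) dt = 125/4.

125/4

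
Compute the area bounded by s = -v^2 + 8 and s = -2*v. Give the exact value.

Both boundary curves give s as a function of v, so integrate with respect to v. Setting them equal: -v^2 + 2*v + 8 = 0, i.e. -(v - 4)*(v + 2) = 0, so they meet at v = -2, 4.
For v in [-2, 4], s = -v^2 + 8 is on the right; area = ∫[-2,4] (-v^2 + 2*v + 8) dv = 36.

36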